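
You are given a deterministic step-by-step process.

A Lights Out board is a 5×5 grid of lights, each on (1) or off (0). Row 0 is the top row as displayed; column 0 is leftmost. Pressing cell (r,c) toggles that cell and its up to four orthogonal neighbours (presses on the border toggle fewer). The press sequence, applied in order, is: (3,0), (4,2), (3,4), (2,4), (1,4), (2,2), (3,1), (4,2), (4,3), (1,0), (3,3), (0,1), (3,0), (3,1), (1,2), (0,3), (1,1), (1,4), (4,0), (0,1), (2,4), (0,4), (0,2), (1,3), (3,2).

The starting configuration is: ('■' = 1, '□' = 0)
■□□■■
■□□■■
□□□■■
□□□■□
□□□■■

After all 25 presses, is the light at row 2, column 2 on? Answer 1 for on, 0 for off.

t=0: ■□□■■
■□□■■
□□□■■
□□□■□
□□□■■
t=1: ■□□■■
■□□■■
■□□■■
■■□■□
■□□■■
t=2: ■□□■■
■□□■■
■□□■■
■■■■□
■■■□■
t=3: ■□□■■
■□□■■
■□□■□
■■■□■
■■■□□
t=4: ■□□■■
■□□■□
■□□□■
■■■□□
■■■□□
t=5: ■□□■□
■□□□■
■□□□□
■■■□□
■■■□□
t=6: ■□□■□
■□■□■
■■■■□
■■□□□
■■■□□
t=7: ■□□■□
■□■□■
■□■■□
□□■□□
■□■□□
t=8: ■□□■□
■□■□■
■□■■□
□□□□□
■■□■□
t=9: ■□□■□
■□■□■
■□■■□
□□□■□
■■■□■
t=10: □□□■□
□■■□■
□□■■□
□□□■□
■■■□■
t=11: □□□■□
□■■□■
□□■□□
□□■□■
■■■■■
t=12: ■■■■□
□□■□■
□□■□□
□□■□■
■■■■■
t=13: ■■■■□
□□■□■
■□■□□
■■■□■
□■■■■
t=14: ■■■■□
□□■□■
■■■□□
□□□□■
□□■■■
t=15: ■■□■□
□■□■■
■■□□□
□□□□■
□□■■■
t=16: ■■■□■
□■□□■
■■□□□
□□□□■
□□■■■
t=17: ■□■□■
■□■□■
■□□□□
□□□□■
□□■■■
t=18: ■□■□□
■□■■□
■□□□■
□□□□■
□□■■■
t=19: ■□■□□
■□■■□
■□□□■
■□□□■
■■■■■
t=20: □■□□□
■■■■□
■□□□■
■□□□■
■■■■■
t=21: □■□□□
■■■■■
■□□■□
■□□□□
■■■■■
t=22: □■□■■
■■■■□
■□□■□
■□□□□
■■■■■
t=23: □□■□■
■■□■□
■□□■□
■□□□□
■■■■■
t=24: □□■■■
■■■□■
■□□□□
■□□□□
■■■■■
t=25: □□■■■
■■■□■
■□■□□
■■■■□
■■□■■

1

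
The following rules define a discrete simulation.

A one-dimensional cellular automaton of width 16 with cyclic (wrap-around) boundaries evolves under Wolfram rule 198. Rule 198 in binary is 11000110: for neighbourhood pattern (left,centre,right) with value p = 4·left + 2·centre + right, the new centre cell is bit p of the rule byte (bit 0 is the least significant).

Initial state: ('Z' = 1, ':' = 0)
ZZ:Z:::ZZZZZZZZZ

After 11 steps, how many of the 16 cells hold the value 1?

[0] ZZ:Z:::ZZZZZZZZZ
[1] ZZ:Z::Z:ZZZZZZZZ
[2] ZZ:Z:ZZ::ZZZZZZZ
[3] ZZ:Z::Z:Z:ZZZZZZ
[4] ZZ:Z:ZZ:Z::ZZZZZ
[5] ZZ:Z::Z:Z:Z:ZZZZ
[6] ZZ:Z:ZZ:Z:Z::ZZZ
[7] ZZ:Z::Z:Z:Z:Z:ZZ
[8] ZZ:Z:ZZ:Z:Z:Z::Z
[9] ZZ:Z::Z:Z:Z:Z:Z:
[10] :Z:Z:ZZ:Z:Z:Z:Z:
[11] ZZ:Z::Z:Z:Z:Z:Z:

8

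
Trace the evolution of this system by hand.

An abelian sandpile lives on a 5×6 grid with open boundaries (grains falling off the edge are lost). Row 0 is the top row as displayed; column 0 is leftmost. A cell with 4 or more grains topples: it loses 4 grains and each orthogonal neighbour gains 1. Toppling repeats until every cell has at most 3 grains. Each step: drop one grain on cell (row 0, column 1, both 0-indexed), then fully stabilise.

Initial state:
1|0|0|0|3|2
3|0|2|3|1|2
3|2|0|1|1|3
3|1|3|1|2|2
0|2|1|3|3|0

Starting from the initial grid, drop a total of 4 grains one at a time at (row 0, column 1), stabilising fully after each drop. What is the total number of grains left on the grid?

51

k=0  1|0|0|0|3|2
3|0|2|3|1|2
3|2|0|1|1|3
3|1|3|1|2|2
0|2|1|3|3|0
k=1  1|1|0|0|3|2
3|0|2|3|1|2
3|2|0|1|1|3
3|1|3|1|2|2
0|2|1|3|3|0
k=2  1|2|0|0|3|2
3|0|2|3|1|2
3|2|0|1|1|3
3|1|3|1|2|2
0|2|1|3|3|0
k=3  1|3|0|0|3|2
3|0|2|3|1|2
3|2|0|1|1|3
3|1|3|1|2|2
0|2|1|3|3|0
k=4  2|0|1|0|3|2
3|1|2|3|1|2
3|2|0|1|1|3
3|1|3|1|2|2
0|2|1|3|3|0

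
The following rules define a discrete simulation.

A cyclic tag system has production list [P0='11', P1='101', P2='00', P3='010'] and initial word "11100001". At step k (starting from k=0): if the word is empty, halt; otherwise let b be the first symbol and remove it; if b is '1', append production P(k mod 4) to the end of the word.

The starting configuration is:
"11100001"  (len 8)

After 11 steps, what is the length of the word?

14

gen 0: "11100001"  (len 8)
gen 1: "110000111"  (len 9)
gen 2: "10000111101"  (len 11)
gen 3: "000011110100"  (len 12)
gen 4: "00011110100"  (len 11)
gen 5: "0011110100"  (len 10)
gen 6: "011110100"  (len 9)
gen 7: "11110100"  (len 8)
gen 8: "1110100010"  (len 10)
gen 9: "11010001011"  (len 11)
gen 10: "1010001011101"  (len 13)
gen 11: "01000101110100"  (len 14)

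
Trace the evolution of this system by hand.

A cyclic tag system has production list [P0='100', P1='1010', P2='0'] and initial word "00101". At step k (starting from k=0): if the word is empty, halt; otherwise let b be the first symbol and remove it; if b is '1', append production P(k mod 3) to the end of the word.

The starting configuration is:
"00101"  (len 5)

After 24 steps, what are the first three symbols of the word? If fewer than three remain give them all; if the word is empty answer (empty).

step 0: "00101"  (len 5)
step 1: "0101"  (len 4)
step 2: "101"  (len 3)
step 3: "010"  (len 3)
step 4: "10"  (len 2)
step 5: "01010"  (len 5)
step 6: "1010"  (len 4)
step 7: "010100"  (len 6)
step 8: "10100"  (len 5)
step 9: "01000"  (len 5)
step 10: "1000"  (len 4)
step 11: "0001010"  (len 7)
step 12: "001010"  (len 6)
step 13: "01010"  (len 5)
step 14: "1010"  (len 4)
step 15: "0100"  (len 4)
step 16: "100"  (len 3)
step 17: "001010"  (len 6)
step 18: "01010"  (len 5)
step 19: "1010"  (len 4)
step 20: "0101010"  (len 7)
step 21: "101010"  (len 6)
step 22: "01010100"  (len 8)
step 23: "1010100"  (len 7)
step 24: "0101000"  (len 7)

010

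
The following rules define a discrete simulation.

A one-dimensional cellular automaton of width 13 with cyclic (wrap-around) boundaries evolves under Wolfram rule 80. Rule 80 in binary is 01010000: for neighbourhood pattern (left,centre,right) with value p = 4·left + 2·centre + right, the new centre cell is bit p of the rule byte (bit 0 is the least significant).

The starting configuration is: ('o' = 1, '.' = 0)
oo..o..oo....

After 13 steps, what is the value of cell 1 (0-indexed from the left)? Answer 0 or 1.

k=0  oo..o..oo....
k=1  .oo..o..oo...
k=2  ..oo..o..oo..
k=3  ...oo..o..oo.
k=4  ....oo..o..oo
k=5  o....oo..o..o
k=6  oo....oo..o..
k=7  .oo....oo..o.
k=8  ..oo....oo..o
k=9  o..oo....oo..
k=10  .o..oo....oo.
k=11  ..o..oo....oo
k=12  o..o..oo....o
k=13  oo..o..oo....

1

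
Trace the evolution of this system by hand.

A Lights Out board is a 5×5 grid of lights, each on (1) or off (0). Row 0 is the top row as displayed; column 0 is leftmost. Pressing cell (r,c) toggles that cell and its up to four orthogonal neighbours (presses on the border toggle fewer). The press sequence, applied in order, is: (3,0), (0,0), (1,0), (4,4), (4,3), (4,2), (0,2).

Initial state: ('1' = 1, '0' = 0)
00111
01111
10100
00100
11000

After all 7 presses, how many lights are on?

10

step 0: 00111
01111
10100
00100
11000
step 1: 00111
01111
00100
11100
01000
step 2: 11111
11111
00100
11100
01000
step 3: 01111
00111
10100
11100
01000
step 4: 01111
00111
10100
11101
01011
step 5: 01111
00111
10100
11111
01100
step 6: 01111
00111
10100
11011
00010
step 7: 00001
00011
10100
11011
00010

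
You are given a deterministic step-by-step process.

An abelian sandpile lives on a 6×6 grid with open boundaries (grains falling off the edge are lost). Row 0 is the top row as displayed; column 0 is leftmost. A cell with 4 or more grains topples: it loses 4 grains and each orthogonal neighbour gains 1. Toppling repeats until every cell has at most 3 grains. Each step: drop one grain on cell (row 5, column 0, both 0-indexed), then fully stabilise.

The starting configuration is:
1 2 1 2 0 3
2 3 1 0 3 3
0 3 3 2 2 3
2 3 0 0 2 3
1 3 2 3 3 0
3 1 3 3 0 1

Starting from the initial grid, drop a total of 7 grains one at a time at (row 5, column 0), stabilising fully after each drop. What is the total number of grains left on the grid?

gen 0: 1 2 1 2 0 3
2 3 1 0 3 3
0 3 3 2 2 3
2 3 0 0 2 3
1 3 2 3 3 0
3 1 3 3 0 1
gen 1: 1 2 1 2 0 3
2 3 1 0 3 3
0 3 3 2 2 3
2 3 0 0 2 3
2 3 2 3 3 0
0 2 3 3 0 1
gen 2: 1 2 1 2 0 3
2 3 1 0 3 3
0 3 3 2 2 3
2 3 0 0 2 3
2 3 2 3 3 0
1 2 3 3 0 1
gen 3: 1 2 1 2 0 3
2 3 1 0 3 3
0 3 3 2 2 3
2 3 0 0 2 3
2 3 2 3 3 0
2 2 3 3 0 1
gen 4: 1 2 1 2 0 3
2 3 1 0 3 3
0 3 3 2 2 3
2 3 0 0 2 3
2 3 2 3 3 0
3 2 3 3 0 1
gen 5: 1 2 1 2 0 3
2 3 1 0 3 3
0 3 3 2 2 3
2 3 0 0 2 3
3 3 2 3 3 0
0 3 3 3 0 1
gen 6: 1 2 1 2 0 3
2 3 1 0 3 3
0 3 3 2 2 3
2 3 0 0 2 3
3 3 2 3 3 0
1 3 3 3 0 1
gen 7: 1 2 1 2 0 3
2 3 1 0 3 3
0 3 3 2 2 3
2 3 0 0 2 3
3 3 2 3 3 0
2 3 3 3 0 1

70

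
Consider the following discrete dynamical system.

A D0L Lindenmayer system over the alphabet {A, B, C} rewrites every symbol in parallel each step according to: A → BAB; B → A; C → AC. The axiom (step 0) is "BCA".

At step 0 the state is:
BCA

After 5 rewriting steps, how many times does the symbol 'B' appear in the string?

t=0: BCA
t=1: AACBAB
t=2: BABBABACABABA
t=3: ABABAABABABABACBABABABABAB
t=4: BABABABABABBABABABABABABABABABACABABABABABABABABABABA
t=5: ABABABABABABABABABABAABABABABABABABABABABABABABABABABABABABABACBABABABABABABABABABABABABABABABABABABABABAB

52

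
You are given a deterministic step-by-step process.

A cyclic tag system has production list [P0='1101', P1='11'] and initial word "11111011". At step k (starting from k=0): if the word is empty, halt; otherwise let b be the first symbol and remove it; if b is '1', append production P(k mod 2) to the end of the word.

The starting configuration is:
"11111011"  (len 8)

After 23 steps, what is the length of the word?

41

0) "11111011"  (len 8)
1) "11110111101"  (len 11)
2) "111011110111"  (len 12)
3) "110111101111101"  (len 15)
4) "1011110111110111"  (len 16)
5) "0111101111101111101"  (len 19)
6) "111101111101111101"  (len 18)
7) "111011111011111011101"  (len 21)
8) "1101111101111101110111"  (len 22)
9) "1011111011111011101111101"  (len 25)
10) "01111101111101110111110111"  (len 26)
11) "1111101111101110111110111"  (len 25)
12) "11110111110111011111011111"  (len 26)
13) "11101111101110111110111111101"  (len 29)
14) "110111110111011111011111110111"  (len 30)
15) "101111101110111110111111101111101"  (len 33)
16) "0111110111011111011111110111110111"  (len 34)
17) "111110111011111011111110111110111"  (len 33)
18) "1111011101111101111111011111011111"  (len 34)
19) "1110111011111011111110111110111111101"  (len 37)
20) "11011101111101111111011111011111110111"  (len 38)
21) "10111011111011111110111110111111101111101"  (len 41)
22) "011101111101111111011111011111110111110111"  (len 42)
23) "11101111101111111011111011111110111110111"  (len 41)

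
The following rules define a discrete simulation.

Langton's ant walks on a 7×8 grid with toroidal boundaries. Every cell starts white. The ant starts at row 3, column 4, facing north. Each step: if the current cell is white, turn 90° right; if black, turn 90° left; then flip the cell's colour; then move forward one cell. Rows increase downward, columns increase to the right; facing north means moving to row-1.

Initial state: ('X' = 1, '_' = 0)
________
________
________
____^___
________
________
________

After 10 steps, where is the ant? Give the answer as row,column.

4,3

gen 0: ________
________
________
____^___
________
________
________
gen 1: ________
________
________
____X>__
________
________
________
gen 2: ________
________
________
____XX__
_____v__
________
________
gen 3: ________
________
________
____XX__
____<X__
________
________
gen 4: ________
________
________
____^X__
____XX__
________
________
gen 5: ________
________
________
___<_X__
____XX__
________
________
gen 6: ________
________
___^____
___X_X__
____XX__
________
________
gen 7: ________
________
___X>___
___X_X__
____XX__
________
________
gen 8: ________
________
___XX___
___XvX__
____XX__
________
________
gen 9: ________
________
___XX___
___<XX__
____XX__
________
________
gen 10: ________
________
___XX___
____XX__
___vXX__
________
________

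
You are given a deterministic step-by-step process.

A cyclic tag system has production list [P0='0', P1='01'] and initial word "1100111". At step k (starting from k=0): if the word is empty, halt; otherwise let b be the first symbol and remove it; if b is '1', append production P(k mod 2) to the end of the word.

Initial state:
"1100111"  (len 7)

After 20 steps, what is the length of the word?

k=0  "1100111"  (len 7)
k=1  "1001110"  (len 7)
k=2  "00111001"  (len 8)
k=3  "0111001"  (len 7)
k=4  "111001"  (len 6)
k=5  "110010"  (len 6)
k=6  "1001001"  (len 7)
k=7  "0010010"  (len 7)
k=8  "010010"  (len 6)
k=9  "10010"  (len 5)
k=10  "001001"  (len 6)
k=11  "01001"  (len 5)
k=12  "1001"  (len 4)
k=13  "0010"  (len 4)
k=14  "010"  (len 3)
k=15  "10"  (len 2)
k=16  "001"  (len 3)
k=17  "01"  (len 2)
k=18  "1"  (len 1)
k=19  "0"  (len 1)
k=20  (halted — word empty)

0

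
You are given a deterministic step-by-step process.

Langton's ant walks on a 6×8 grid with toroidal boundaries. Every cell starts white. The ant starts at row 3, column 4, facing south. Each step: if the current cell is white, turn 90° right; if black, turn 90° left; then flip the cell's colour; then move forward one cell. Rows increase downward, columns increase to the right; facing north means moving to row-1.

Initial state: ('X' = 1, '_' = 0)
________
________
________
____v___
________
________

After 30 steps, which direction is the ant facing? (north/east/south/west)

[0] ________
________
________
____v___
________
________
[1] ________
________
________
___<X___
________
________
[2] ________
________
___^____
___XX___
________
________
[3] ________
________
___X>___
___XX___
________
________
[4] ________
________
___XX___
___Xv___
________
________
[5] ________
________
___XX___
___X_>__
________
________
[6] ________
________
___XX___
___X_X__
_____v__
________
[7] ________
________
___XX___
___X_X__
____<X__
________
[8] ________
________
___XX___
___X^X__
____XX__
________
[9] ________
________
___XX___
___XX>__
____XX__
________
[10] ________
________
___XX^__
___XX___
____XX__
________
[11] ________
________
___XXX>_
___XX___
____XX__
________
[12] ________
________
___XXXX_
___XX_v_
____XX__
________
[13] ________
________
___XXXX_
___XX<X_
____XX__
________
[14] ________
________
___XX^X_
___XXXX_
____XX__
________
[15] ________
________
___X<_X_
___XXXX_
____XX__
________
[16] ________
________
___X__X_
___XvXX_
____XX__
________
[17] ________
________
___X__X_
___X_>X_
____XX__
________
[18] ________
________
___X_^X_
___X__X_
____XX__
________
[19] ________
________
___X_X>_
___X__X_
____XX__
________
[20] ________
______^_
___X_X__
___X__X_
____XX__
________
[21] ________
______X>
___X_X__
___X__X_
____XX__
________
[22] ________
______XX
___X_X_v
___X__X_
____XX__
________
[23] ________
______XX
___X_X<X
___X__X_
____XX__
________
[24] ________
______^X
___X_XXX
___X__X_
____XX__
________
[25] ________
_____<_X
___X_XXX
___X__X_
____XX__
________
[26] _____^__
_____X_X
___X_XXX
___X__X_
____XX__
________
[27] _____X>_
_____X_X
___X_XXX
___X__X_
____XX__
________
[28] _____XX_
_____XvX
___X_XXX
___X__X_
____XX__
________
[29] _____XX_
_____<XX
___X_XXX
___X__X_
____XX__
________
[30] _____XX_
______XX
___X_vXX
___X__X_
____XX__
________

south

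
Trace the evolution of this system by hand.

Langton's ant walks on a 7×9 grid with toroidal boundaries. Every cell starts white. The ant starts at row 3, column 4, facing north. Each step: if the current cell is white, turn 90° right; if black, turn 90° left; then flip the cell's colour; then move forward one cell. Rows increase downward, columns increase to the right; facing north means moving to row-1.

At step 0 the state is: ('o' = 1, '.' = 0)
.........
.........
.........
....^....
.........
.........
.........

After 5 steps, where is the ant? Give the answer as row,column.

gen 0: .........
.........
.........
....^....
.........
.........
.........
gen 1: .........
.........
.........
....o>...
.........
.........
.........
gen 2: .........
.........
.........
....oo...
.....v...
.........
.........
gen 3: .........
.........
.........
....oo...
....<o...
.........
.........
gen 4: .........
.........
.........
....^o...
....oo...
.........
.........
gen 5: .........
.........
.........
...<.o...
....oo...
.........
.........

3,3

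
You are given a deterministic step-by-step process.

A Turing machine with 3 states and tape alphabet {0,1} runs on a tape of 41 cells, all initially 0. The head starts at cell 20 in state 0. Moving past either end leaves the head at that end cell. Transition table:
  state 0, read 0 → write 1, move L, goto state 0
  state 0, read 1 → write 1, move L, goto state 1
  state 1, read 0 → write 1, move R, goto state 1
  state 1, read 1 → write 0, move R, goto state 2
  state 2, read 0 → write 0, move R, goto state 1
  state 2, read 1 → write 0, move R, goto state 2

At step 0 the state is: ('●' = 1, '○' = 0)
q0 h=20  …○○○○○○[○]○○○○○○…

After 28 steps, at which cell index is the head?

t=0: q0 h=20  …○○○○○○[○]○○○○○○…
t=1: q0 h=19  …○○○○○○[○]●○○○○○…
t=2: q0 h=18  …○○○○○○[○]●●○○○○…
t=3: q0 h=17  …○○○○○○[○]●●●○○○…
t=4: q0 h=16  …○○○○○○[○]●●●●○○…
t=5: q0 h=15  …○○○○○○[○]●●●●●○…
t=6: q0 h=14  …○○○○○○[○]●●●●●●…
t=7: q0 h=13  …○○○○○○[○]●●●●●●…
t=8: q0 h=12  …○○○○○○[○]●●●●●●…
t=9: q0 h=11  …○○○○○○[○]●●●●●●…
t=10: q0 h=10  …○○○○○○[○]●●●●●●…
t=11: q0 h= 9  …○○○○○○[○]●●●●●●…
t=12: q0 h= 8  …○○○○○○[○]●●●●●●…
t=13: q0 h= 7  …○○○○○○[○]●●●●●●…
t=14: q0 h= 6  |○○○○○○[○]●●●●●●…
t=15: q0 h= 5  |○○○○○[○]●●●●●●…
t=16: q0 h= 4  |○○○○[○]●●●●●●…
t=17: q0 h= 3  |○○○[○]●●●●●●…
t=18: q0 h= 2  |○○[○]●●●●●●…
t=19: q0 h= 1  |○[○]●●●●●●…
t=20: q0 h= 0  |[○]●●●●●●…
t=21: q0 h= 0  |[●]●●●●●●…
t=22: q1 h= 0  |[●]●●●●●●…
t=23: q2 h= 1  |○[●]●●●●●●…
t=24: q2 h= 2  |○○[●]●●●●●●…
t=25: q2 h= 3  |○○○[●]●●●●●●…
t=26: q2 h= 4  |○○○○[●]●●●●●●…
t=27: q2 h= 5  |○○○○○[●]●●●●●●…
t=28: q2 h= 6  |○○○○○○[●]●●●●●●…

6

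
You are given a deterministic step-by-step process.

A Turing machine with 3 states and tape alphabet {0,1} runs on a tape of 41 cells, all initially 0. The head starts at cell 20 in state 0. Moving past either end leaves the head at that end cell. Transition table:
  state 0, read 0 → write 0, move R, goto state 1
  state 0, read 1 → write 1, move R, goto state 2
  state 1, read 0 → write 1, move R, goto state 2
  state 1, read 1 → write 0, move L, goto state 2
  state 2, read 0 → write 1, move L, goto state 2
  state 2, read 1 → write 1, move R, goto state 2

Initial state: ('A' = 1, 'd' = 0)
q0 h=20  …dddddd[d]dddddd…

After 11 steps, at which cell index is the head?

0) q0 h=20  …dddddd[d]dddddd…
1) q1 h=21  …dddddd[d]dddddd…
2) q2 h=22  …dddddA[d]dddddd…
3) q2 h=21  …dddddd[A]Addddd…
4) q2 h=22  …dddddA[A]dddddd…
5) q2 h=23  …ddddAA[d]dddddd…
6) q2 h=22  …dddddA[A]Addddd…
7) q2 h=23  …ddddAA[A]dddddd…
8) q2 h=24  …dddAAA[d]dddddd…
9) q2 h=23  …ddddAA[A]Addddd…
10) q2 h=24  …dddAAA[A]dddddd…
11) q2 h=25  …ddAAAA[d]dddddd…

25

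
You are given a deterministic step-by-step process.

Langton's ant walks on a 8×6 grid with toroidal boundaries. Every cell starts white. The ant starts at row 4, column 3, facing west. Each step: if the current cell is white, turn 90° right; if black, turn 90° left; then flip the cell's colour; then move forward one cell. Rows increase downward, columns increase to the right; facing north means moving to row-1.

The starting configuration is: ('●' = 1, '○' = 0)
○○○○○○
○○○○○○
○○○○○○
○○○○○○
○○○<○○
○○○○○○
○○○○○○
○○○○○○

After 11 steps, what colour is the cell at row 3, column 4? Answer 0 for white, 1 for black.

1

[0] ○○○○○○
○○○○○○
○○○○○○
○○○○○○
○○○<○○
○○○○○○
○○○○○○
○○○○○○
[1] ○○○○○○
○○○○○○
○○○○○○
○○○^○○
○○○●○○
○○○○○○
○○○○○○
○○○○○○
[2] ○○○○○○
○○○○○○
○○○○○○
○○○●>○
○○○●○○
○○○○○○
○○○○○○
○○○○○○
[3] ○○○○○○
○○○○○○
○○○○○○
○○○●●○
○○○●v○
○○○○○○
○○○○○○
○○○○○○
[4] ○○○○○○
○○○○○○
○○○○○○
○○○●●○
○○○<●○
○○○○○○
○○○○○○
○○○○○○
[5] ○○○○○○
○○○○○○
○○○○○○
○○○●●○
○○○○●○
○○○v○○
○○○○○○
○○○○○○
[6] ○○○○○○
○○○○○○
○○○○○○
○○○●●○
○○○○●○
○○<●○○
○○○○○○
○○○○○○
[7] ○○○○○○
○○○○○○
○○○○○○
○○○●●○
○○^○●○
○○●●○○
○○○○○○
○○○○○○
[8] ○○○○○○
○○○○○○
○○○○○○
○○○●●○
○○●>●○
○○●●○○
○○○○○○
○○○○○○
[9] ○○○○○○
○○○○○○
○○○○○○
○○○●●○
○○●●●○
○○●v○○
○○○○○○
○○○○○○
[10] ○○○○○○
○○○○○○
○○○○○○
○○○●●○
○○●●●○
○○●○>○
○○○○○○
○○○○○○
[11] ○○○○○○
○○○○○○
○○○○○○
○○○●●○
○○●●●○
○○●○●○
○○○○v○
○○○○○○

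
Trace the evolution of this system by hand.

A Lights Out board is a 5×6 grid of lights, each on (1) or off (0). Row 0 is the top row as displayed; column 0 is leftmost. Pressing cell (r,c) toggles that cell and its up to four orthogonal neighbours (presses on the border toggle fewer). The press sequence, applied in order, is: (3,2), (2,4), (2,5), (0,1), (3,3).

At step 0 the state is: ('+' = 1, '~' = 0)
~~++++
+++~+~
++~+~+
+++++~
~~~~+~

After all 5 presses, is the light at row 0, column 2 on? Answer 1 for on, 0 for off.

0) ~~++++
+++~+~
++~+~+
+++++~
~~~~+~
1) ~~++++
+++~+~
++++~+
+~~~+~
~~+~+~
2) ~~++++
+++~~~
+++~+~
+~~~~~
~~+~+~
3) ~~++++
+++~~+
+++~~+
+~~~~+
~~+~+~
4) ++~+++
+~+~~+
+++~~+
+~~~~+
~~+~+~
5) ++~+++
+~+~~+
++++~+
+~++++
~~+++~

0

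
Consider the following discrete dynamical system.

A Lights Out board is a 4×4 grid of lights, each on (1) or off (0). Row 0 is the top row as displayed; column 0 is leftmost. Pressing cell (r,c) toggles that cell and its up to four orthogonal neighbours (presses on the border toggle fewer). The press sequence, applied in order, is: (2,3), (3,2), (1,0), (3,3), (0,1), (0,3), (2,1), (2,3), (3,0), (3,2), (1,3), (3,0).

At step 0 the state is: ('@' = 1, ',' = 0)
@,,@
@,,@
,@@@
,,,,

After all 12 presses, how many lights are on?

10

gen 0: @,,@
@,,@
,@@@
,,,,
gen 1: @,,@
@,,,
,@,,
,,,@
gen 2: @,,@
@,,,
,@@,
,@@,
gen 3: ,,,@
,@,,
@@@,
,@@,
gen 4: ,,,@
,@,,
@@@@
,@,@
gen 5: @@@@
,,,,
@@@@
,@,@
gen 6: @@,,
,,,@
@@@@
,@,@
gen 7: @@,,
,@,@
,,,@
,,,@
gen 8: @@,,
,@,,
,,@,
,,,,
gen 9: @@,,
,@,,
@,@,
@@,,
gen 10: @@,,
,@,,
@,,,
@,@@
gen 11: @@,@
,@@@
@,,@
@,@@
gen 12: @@,@
,@@@
,,,@
,@@@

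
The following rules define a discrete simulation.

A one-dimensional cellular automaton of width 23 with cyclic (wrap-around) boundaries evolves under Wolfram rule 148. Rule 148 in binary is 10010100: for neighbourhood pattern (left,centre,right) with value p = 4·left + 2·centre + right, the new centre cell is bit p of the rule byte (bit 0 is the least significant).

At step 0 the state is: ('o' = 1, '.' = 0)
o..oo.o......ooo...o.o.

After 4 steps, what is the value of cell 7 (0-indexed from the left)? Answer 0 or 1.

0

0) o..oo.o......ooo...o.o.
1) oo....oo......o.o..o.o.
2) ..o.....o.....o.oo.o.o.
3) ..oo....oo....o....o.oo
4) o...o.....o...oo...o...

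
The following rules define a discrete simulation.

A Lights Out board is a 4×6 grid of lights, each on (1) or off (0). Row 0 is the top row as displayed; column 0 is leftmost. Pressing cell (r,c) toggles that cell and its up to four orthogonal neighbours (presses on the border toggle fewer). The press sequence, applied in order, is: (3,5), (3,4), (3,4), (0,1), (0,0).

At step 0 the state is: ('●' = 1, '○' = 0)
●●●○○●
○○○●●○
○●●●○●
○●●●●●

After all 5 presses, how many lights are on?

13

gen 0: ●●●○○●
○○○●●○
○●●●○●
○●●●●●
gen 1: ●●●○○●
○○○●●○
○●●●○○
○●●●○○
gen 2: ●●●○○●
○○○●●○
○●●●●○
○●●○●●
gen 3: ●●●○○●
○○○●●○
○●●●○○
○●●●○○
gen 4: ○○○○○●
○●○●●○
○●●●○○
○●●●○○
gen 5: ●●○○○●
●●○●●○
○●●●○○
○●●●○○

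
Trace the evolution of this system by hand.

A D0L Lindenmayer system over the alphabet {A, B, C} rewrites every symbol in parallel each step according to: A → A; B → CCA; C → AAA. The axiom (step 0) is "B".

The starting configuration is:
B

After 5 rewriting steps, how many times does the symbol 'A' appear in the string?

7

[0] B
[1] CCA
[2] AAAAAAA
[3] AAAAAAA
[4] AAAAAAA
[5] AAAAAAA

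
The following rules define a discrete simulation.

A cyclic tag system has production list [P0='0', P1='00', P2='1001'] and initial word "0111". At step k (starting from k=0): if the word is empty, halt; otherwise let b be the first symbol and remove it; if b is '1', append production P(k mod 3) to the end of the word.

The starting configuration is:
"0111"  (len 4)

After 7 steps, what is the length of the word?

k=0  "0111"  (len 4)
k=1  "111"  (len 3)
k=2  "1100"  (len 4)
k=3  "1001001"  (len 7)
k=4  "0010010"  (len 7)
k=5  "010010"  (len 6)
k=6  "10010"  (len 5)
k=7  "00100"  (len 5)

5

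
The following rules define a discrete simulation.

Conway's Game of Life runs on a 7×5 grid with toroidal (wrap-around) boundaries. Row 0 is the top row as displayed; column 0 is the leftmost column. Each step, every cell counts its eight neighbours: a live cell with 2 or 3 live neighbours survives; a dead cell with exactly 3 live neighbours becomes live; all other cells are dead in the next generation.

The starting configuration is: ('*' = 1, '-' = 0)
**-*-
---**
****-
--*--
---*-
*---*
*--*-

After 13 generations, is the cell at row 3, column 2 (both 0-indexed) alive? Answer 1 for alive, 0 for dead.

1

gen 0: **-*-
---**
****-
--*--
---*-
*---*
*--*-
gen 1: **-*-
-----
**---
----*
---**
*--*-
--**-
gen 2: -*-**
--*-*
*----
---**
*--*-
-----
*--*-
gen 3: -*---
-**-*
*----
*--*-
---*-
-----
*-**-
gen 4: ----*
-**--
*-**-
-----
----*
--***
-**--
gen 5: *--*-
***-*
--**-
---**
----*
***-*
***-*
gen 6: -----
*----
-----
--*-*
-**--
--*--
-----
gen 7: -----
-----
-----
-***-
-**--
-**--
-----
gen 8: -----
-----
--*--
-*-*-
*----
-**--
-----
gen 9: -----
-----
--*--
-**--
*----
-*---
-----
gen 10: -----
-----
-**--
-**--
*-*--
-----
-----
gen 11: -----
-----
-**--
*--*-
--*--
-----
-----
gen 12: -----
-----
-**--
---*-
-----
-----
-----
gen 13: -----
-----
--*--
--*--
-----
-----
-----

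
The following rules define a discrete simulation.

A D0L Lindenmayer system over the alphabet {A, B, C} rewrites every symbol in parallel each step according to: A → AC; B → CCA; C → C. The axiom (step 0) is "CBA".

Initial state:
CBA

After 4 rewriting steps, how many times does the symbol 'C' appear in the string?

gen 0: CBA
gen 1: CCCAAC
gen 2: CCCACACC
gen 3: CCCACCACCC
gen 4: CCCACCCACCCC

10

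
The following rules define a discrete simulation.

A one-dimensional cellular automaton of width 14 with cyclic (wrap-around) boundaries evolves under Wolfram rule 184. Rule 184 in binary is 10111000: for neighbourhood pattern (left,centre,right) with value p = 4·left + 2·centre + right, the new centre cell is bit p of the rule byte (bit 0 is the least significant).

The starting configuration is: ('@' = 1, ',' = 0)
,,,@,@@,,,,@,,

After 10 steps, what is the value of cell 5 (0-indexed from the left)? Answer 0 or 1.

0

k=0  ,,,@,@@,,,,@,,
k=1  ,,,,@@,@,,,,@,
k=2  ,,,,@,@,@,,,,@
k=3  @,,,,@,@,@,,,,
k=4  ,@,,,,@,@,@,,,
k=5  ,,@,,,,@,@,@,,
k=6  ,,,@,,,,@,@,@,
k=7  ,,,,@,,,,@,@,@
k=8  @,,,,@,,,,@,@,
k=9  ,@,,,,@,,,,@,@
k=10  @,@,,,,@,,,,@,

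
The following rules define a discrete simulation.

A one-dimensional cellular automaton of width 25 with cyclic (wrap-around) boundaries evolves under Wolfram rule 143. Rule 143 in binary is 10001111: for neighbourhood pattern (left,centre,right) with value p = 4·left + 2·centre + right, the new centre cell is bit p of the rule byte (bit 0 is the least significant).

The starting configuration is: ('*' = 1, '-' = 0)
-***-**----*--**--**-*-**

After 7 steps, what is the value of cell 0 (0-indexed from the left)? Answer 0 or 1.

0

0) -***-**----*--**--**-*-**
1) -**--*--****-**--**--*-*-
2) **--**-****--*--**--**-*-
3) *--**--***--**-**--**--*-
4) *-**--***--**--*--**--**-
5) *-*--***--**--**-**--**--
6) *-*-***--**--**--*--**--*
7) --*-**--**--**--**-**--**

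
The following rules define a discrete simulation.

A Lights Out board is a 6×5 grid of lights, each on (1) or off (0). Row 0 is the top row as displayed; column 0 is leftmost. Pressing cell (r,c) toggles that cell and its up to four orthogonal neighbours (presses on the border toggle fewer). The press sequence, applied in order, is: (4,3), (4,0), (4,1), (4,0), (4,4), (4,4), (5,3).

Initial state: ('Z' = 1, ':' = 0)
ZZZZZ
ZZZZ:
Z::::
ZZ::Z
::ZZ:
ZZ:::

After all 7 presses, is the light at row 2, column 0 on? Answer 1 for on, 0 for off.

gen 0: ZZZZZ
ZZZZ:
Z::::
ZZ::Z
::ZZ:
ZZ:::
gen 1: ZZZZZ
ZZZZ:
Z::::
ZZ:ZZ
::::Z
ZZ:Z:
gen 2: ZZZZZ
ZZZZ:
Z::::
:Z:ZZ
ZZ::Z
:Z:Z:
gen 3: ZZZZZ
ZZZZ:
Z::::
:::ZZ
::Z:Z
:::Z:
gen 4: ZZZZZ
ZZZZ:
Z::::
Z::ZZ
ZZZ:Z
Z::Z:
gen 5: ZZZZZ
ZZZZ:
Z::::
Z::Z:
ZZZZ:
Z::ZZ
gen 6: ZZZZZ
ZZZZ:
Z::::
Z::ZZ
ZZZ:Z
Z::Z:
gen 7: ZZZZZ
ZZZZ:
Z::::
Z::ZZ
ZZZZZ
Z:Z:Z

1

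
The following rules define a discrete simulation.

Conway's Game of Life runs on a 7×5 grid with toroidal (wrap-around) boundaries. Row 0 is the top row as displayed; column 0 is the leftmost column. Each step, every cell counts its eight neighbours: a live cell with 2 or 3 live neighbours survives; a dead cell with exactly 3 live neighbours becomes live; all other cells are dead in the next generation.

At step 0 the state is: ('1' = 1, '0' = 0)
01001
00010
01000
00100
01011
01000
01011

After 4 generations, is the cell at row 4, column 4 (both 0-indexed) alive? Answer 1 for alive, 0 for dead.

0) 01001
00010
01000
00100
01011
01000
01011
1) 00001
10100
00100
11110
11010
01000
01011
2) 01101
01010
10001
10010
00010
01010
00111
3) 01001
01010
11110
10010
00010
00000
00001
4) 00111
00010
10010
10010
00001
00000
10000

1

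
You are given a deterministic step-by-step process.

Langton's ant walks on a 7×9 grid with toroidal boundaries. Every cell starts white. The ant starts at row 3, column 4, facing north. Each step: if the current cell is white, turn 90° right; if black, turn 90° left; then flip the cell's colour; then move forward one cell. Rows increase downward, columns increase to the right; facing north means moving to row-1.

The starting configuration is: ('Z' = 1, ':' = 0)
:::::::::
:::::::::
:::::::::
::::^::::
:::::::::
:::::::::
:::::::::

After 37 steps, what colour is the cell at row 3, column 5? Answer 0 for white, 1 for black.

1

step 0: :::::::::
:::::::::
:::::::::
::::^::::
:::::::::
:::::::::
:::::::::
step 1: :::::::::
:::::::::
:::::::::
::::Z>:::
:::::::::
:::::::::
:::::::::
step 2: :::::::::
:::::::::
:::::::::
::::ZZ:::
:::::v:::
:::::::::
:::::::::
step 3: :::::::::
:::::::::
:::::::::
::::ZZ:::
::::<Z:::
:::::::::
:::::::::
step 4: :::::::::
:::::::::
:::::::::
::::^Z:::
::::ZZ:::
:::::::::
:::::::::
step 5: :::::::::
:::::::::
:::::::::
:::<:Z:::
::::ZZ:::
:::::::::
:::::::::
step 6: :::::::::
:::::::::
:::^:::::
:::Z:Z:::
::::ZZ:::
:::::::::
:::::::::
step 7: :::::::::
:::::::::
:::Z>::::
:::Z:Z:::
::::ZZ:::
:::::::::
:::::::::
step 8: :::::::::
:::::::::
:::ZZ::::
:::ZvZ:::
::::ZZ:::
:::::::::
:::::::::
step 9: :::::::::
:::::::::
:::ZZ::::
:::<ZZ:::
::::ZZ:::
:::::::::
:::::::::
step 10: :::::::::
:::::::::
:::ZZ::::
::::ZZ:::
:::vZZ:::
:::::::::
:::::::::
step 11: :::::::::
:::::::::
:::ZZ::::
::::ZZ:::
::<ZZZ:::
:::::::::
:::::::::
step 12: :::::::::
:::::::::
:::ZZ::::
::^:ZZ:::
::ZZZZ:::
:::::::::
:::::::::
step 13: :::::::::
:::::::::
:::ZZ::::
::Z>ZZ:::
::ZZZZ:::
:::::::::
:::::::::
step 14: :::::::::
:::::::::
:::ZZ::::
::ZZZZ:::
::ZvZZ:::
:::::::::
:::::::::
step 15: :::::::::
:::::::::
:::ZZ::::
::ZZZZ:::
::Z:>Z:::
:::::::::
:::::::::
step 16: :::::::::
:::::::::
:::ZZ::::
::ZZ^Z:::
::Z::Z:::
:::::::::
:::::::::
step 17: :::::::::
:::::::::
:::ZZ::::
::Z<:Z:::
::Z::Z:::
:::::::::
:::::::::
step 18: :::::::::
:::::::::
:::ZZ::::
::Z::Z:::
::Zv:Z:::
:::::::::
:::::::::
step 19: :::::::::
:::::::::
:::ZZ::::
::Z::Z:::
::<Z:Z:::
:::::::::
:::::::::
step 20: :::::::::
:::::::::
:::ZZ::::
::Z::Z:::
:::Z:Z:::
::v::::::
:::::::::
step 21: :::::::::
:::::::::
:::ZZ::::
::Z::Z:::
:::Z:Z:::
:<Z::::::
:::::::::
step 22: :::::::::
:::::::::
:::ZZ::::
::Z::Z:::
:^:Z:Z:::
:ZZ::::::
:::::::::
step 23: :::::::::
:::::::::
:::ZZ::::
::Z::Z:::
:Z>Z:Z:::
:ZZ::::::
:::::::::
step 24: :::::::::
:::::::::
:::ZZ::::
::Z::Z:::
:ZZZ:Z:::
:Zv::::::
:::::::::
step 25: :::::::::
:::::::::
:::ZZ::::
::Z::Z:::
:ZZZ:Z:::
:Z:>:::::
:::::::::
step 26: :::::::::
:::::::::
:::ZZ::::
::Z::Z:::
:ZZZ:Z:::
:Z:Z:::::
:::v:::::
step 27: :::::::::
:::::::::
:::ZZ::::
::Z::Z:::
:ZZZ:Z:::
:Z:Z:::::
::<Z:::::
step 28: :::::::::
:::::::::
:::ZZ::::
::Z::Z:::
:ZZZ:Z:::
:Z^Z:::::
::ZZ:::::
step 29: :::::::::
:::::::::
:::ZZ::::
::Z::Z:::
:ZZZ:Z:::
:ZZ>:::::
::ZZ:::::
step 30: :::::::::
:::::::::
:::ZZ::::
::Z::Z:::
:ZZ^:Z:::
:ZZ::::::
::ZZ:::::
step 31: :::::::::
:::::::::
:::ZZ::::
::Z::Z:::
:Z<::Z:::
:ZZ::::::
::ZZ:::::
step 32: :::::::::
:::::::::
:::ZZ::::
::Z::Z:::
:Z:::Z:::
:Zv::::::
::ZZ:::::
step 33: :::::::::
:::::::::
:::ZZ::::
::Z::Z:::
:Z:::Z:::
:Z:>:::::
::ZZ:::::
step 34: :::::::::
:::::::::
:::ZZ::::
::Z::Z:::
:Z:::Z:::
:Z:Z:::::
::Zv:::::
step 35: :::::::::
:::::::::
:::ZZ::::
::Z::Z:::
:Z:::Z:::
:Z:Z:::::
::Z:>::::
step 36: ::::v::::
:::::::::
:::ZZ::::
::Z::Z:::
:Z:::Z:::
:Z:Z:::::
::Z:Z::::
step 37: :::<Z::::
:::::::::
:::ZZ::::
::Z::Z:::
:Z:::Z:::
:Z:Z:::::
::Z:Z::::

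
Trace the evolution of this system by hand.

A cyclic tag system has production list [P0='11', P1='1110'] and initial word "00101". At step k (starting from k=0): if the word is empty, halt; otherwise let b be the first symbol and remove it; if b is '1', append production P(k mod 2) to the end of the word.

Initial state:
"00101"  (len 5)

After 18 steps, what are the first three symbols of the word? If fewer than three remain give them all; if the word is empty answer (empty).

011

k=0  "00101"  (len 5)
k=1  "0101"  (len 4)
k=2  "101"  (len 3)
k=3  "0111"  (len 4)
k=4  "111"  (len 3)
k=5  "1111"  (len 4)
k=6  "1111110"  (len 7)
k=7  "11111011"  (len 8)
k=8  "11110111110"  (len 11)
k=9  "111011111011"  (len 12)
k=10  "110111110111110"  (len 15)
k=11  "1011111011111011"  (len 16)
k=12  "0111110111110111110"  (len 19)
k=13  "111110111110111110"  (len 18)
k=14  "111101111101111101110"  (len 21)
k=15  "1110111110111110111011"  (len 22)
k=16  "1101111101111101110111110"  (len 25)
k=17  "10111110111110111011111011"  (len 26)
k=18  "01111101111101110111110111110"  (len 29)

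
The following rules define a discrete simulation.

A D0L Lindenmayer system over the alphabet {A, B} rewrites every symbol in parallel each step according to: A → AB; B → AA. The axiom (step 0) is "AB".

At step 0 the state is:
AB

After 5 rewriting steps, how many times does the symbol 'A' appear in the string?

43

k=0  AB
k=1  ABAA
k=2  ABAAABAB
k=3  ABAAABABABAAABAA
k=4  ABAAABABABAAABAAABAAABABABAAABAB
k=5  ABAAABABABAAABAAABAAABABABAAABABABAAABABABAAABAAABAAABABABAAABAA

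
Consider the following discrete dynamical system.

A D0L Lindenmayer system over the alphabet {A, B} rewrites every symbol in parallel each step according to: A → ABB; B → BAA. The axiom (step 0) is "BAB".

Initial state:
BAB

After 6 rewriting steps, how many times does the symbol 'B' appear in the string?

1094

t=0: BAB
t=1: BAAABBBAA
t=2: BAAABBABBABBBAABAABAAABBABB
t=3: BAAABBABBABBBAABAAABBBAABAAABBBAABAABAAABBABBBAAABBABBBAAABBABBABBBAABAAABBBAABAA
t=4: BAAABBABBABBBAABAAABBBAABAAABBBAABAABAAABBABBBAAABBABBABBB…ABAAABBBAABAABAAABBABBBAAABBABBABBBAABAABAAABBABBBAAABBABB  (len 243)
t=5: BAAABBABBABBBAABAAABBBAABAAABBBAABAABAAABBABBBAAABBABBABBB…BABBBAAABBABBABBBAABAAABBBAABAABAAABBABBABBBAABAAABBBAABAA  (len 729)
t=6: BAAABBABBABBBAABAAABBBAABAAABBBAABAABAAABBABBBAAABBABBABBB…ABAAABBBAABAABAAABBABBBAAABBABBABBBAABAABAAABBABBBAAABBABB  (len 2187)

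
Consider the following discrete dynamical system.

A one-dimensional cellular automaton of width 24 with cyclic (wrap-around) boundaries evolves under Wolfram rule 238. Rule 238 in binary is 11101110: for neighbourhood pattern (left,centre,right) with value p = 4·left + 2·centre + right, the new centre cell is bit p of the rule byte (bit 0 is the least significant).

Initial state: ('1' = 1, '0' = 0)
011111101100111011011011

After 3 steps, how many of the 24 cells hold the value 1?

24

[0] 011111101100111011011011
[1] 111111111101111111111111
[2] 111111111111111111111111
[3] 111111111111111111111111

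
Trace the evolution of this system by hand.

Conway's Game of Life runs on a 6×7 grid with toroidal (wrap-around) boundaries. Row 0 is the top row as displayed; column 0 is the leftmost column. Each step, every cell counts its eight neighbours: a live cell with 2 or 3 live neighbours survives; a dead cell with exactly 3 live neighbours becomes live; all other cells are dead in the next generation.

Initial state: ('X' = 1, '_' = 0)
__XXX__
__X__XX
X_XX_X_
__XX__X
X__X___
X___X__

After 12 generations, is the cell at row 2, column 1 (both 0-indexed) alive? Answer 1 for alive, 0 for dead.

0

gen 0: __XXX__
__X__XX
X_XX_X_
__XX__X
X__X___
X___X__
gen 1: _XX_X_X
_____XX
X____X_
X_____X
XXXXX_X
_XX_X__
gen 2: _XX_X_X
_X__X__
X____X_
__XXX__
____X_X
____X_X
gen 3: _XX_X__
_XXXX_X
_XX__X_
___XX_X
____X__
____X_X
gen 4: _X__X__
____X__
_X____X
__XXX__
____X__
____X__
gen 5: ___XXX_
X____X_
__X_XX_
__XXXX_
____XX_
___XXX_
gen 6: ___X___
_______
_XX____
__X___X
__X___X
______X
gen 7: _______
__X____
_XX____
X_XX___
X____XX
_______
gen 8: _______
_XX____
_______
X_XX___
XX____X
______X
gen 9: _______
_______
___X___
X_X___X
_XX___X
______X
gen 10: _______
_______
_______
X_XX__X
_XX__XX
X______
gen 11: _______
_______
_______
X_XX_XX
__XX_X_
XX____X
gen 12: X______
_______
______X
_XXX_XX
___X_X_
XXX___X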